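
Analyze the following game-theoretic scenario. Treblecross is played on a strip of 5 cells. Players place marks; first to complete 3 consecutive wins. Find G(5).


Treblecross: place X on empty cells; 3-in-a-row wins.
Playing within two cells of an existing X lets the opponent win at once, so sensible play treats the cells i-2..i+2 around each X as dead. The player left with no safe cell loses, so this is a normal-play take-away game on strips of safe cells.
Placing X at cell i (0-indexed) of a strip of k safe cells leaves independent strips of sizes max(0, i-2) and max(0, k-i-3). Hence G(k) = mex{ G(max(0,i-2)) XOR G(max(0,k-i-3)) : 0 <= i < k }, with G(0) = 0.
G(1): splits (0,0):0^0=0 -> mex({0}) = 1
G(2): splits (0,0):0^0=0 -> mex({0}) = 1
G(3): splits (0,0):0^0=0 -> mex({0}) = 1
G(4): splits (0,1):0^1=1 (0,0):0^0=0 -> mex({0, 1}) = 2
G(5): splits (0,2):0^1=1 (0,1):0^1=1 (0,0):0^0=0 -> mex({0, 1}) = 2
Therefore G(5) = 2.

2


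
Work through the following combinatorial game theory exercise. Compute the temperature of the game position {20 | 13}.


The game is {20 | 13}, a switch {a | b} with numbers a > b.
Cooling {a | b} by t gives {a - t | b + t}, which stops being hot when a - t = b + t, i.e. at t = (a - b)/2. So the temperature of a switch is (a - b)/2.
Temperature = (Left option - Right option) / 2
= (20 - (13)) / 2
= 7 / 2
= 7/2

7/2


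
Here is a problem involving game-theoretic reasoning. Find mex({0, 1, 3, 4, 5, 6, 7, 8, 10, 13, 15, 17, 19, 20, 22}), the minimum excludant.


Set = {0, 1, 3, 4, 5, 6, 7, 8, 10, 13, 15, 17, 19, 20, 22}
0 is in the set.
1 is in the set.
2 is NOT in the set. This is the mex.
mex = 2

2


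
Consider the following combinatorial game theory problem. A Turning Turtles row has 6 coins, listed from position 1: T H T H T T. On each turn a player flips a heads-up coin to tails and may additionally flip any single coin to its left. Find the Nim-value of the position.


Coins: T H T H T T
Key fact: a single head at position k behaves exactly like a Nim heap of size k (turning it to T and optionally flipping a coin at j < k corresponds to moving the heap from k to j, or to 0), and heads combine as a disjunctive sum (two heads at the same place would cancel, matching j XOR j = 0). So the Nim-value is the XOR of the 1-indexed positions of the heads.
Face-up positions (1-indexed): [2, 4]
XOR 0 with 2: 0 XOR 2 = 2
XOR 2 with 4: 2 XOR 4 = 6
Nim-value = 6

6


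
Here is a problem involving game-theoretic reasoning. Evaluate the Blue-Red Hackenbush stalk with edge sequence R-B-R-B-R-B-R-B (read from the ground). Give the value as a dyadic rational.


Edges (from ground): R-B-R-B-R-B-R-B
By Berlekamp's sign-expansion rule, a Blue-Red Hackenbush stalk has the value of the surreal number whose sign sequence is the edge sequence with B -> + and R -> -.
Sign sequence: -+-+-+-+
Trace the sign expansion in the surreal number tree, starting from 0:
Edge 1: R (sign -) -> bounds (-inf, 0), value = -1
Edge 2: B (sign +) -> bounds (-1, 0), value = -1/2
Edge 3: R (sign -) -> bounds (-1, -1/2), value = -3/4
Edge 4: B (sign +) -> bounds (-3/4, -1/2), value = -5/8
Edge 5: R (sign -) -> bounds (-3/4, -5/8), value = -11/16
Edge 6: B (sign +) -> bounds (-11/16, -5/8), value = -21/32
Edge 7: R (sign -) -> bounds (-11/16, -21/32), value = -43/64
Edge 8: B (sign +) -> bounds (-43/64, -21/32), value = -85/128
Game value = -85/128

-85/128


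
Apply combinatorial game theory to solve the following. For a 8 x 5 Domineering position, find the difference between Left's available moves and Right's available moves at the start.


Board is 8 x 5 (rows x cols).
Left (vertical) placements: (rows-1) * cols = 7 * 5 = 35
Right (horizontal) placements: rows * (cols-1) = 8 * 4 = 32
Advantage = Left - Right = 35 - 32 = 3

3


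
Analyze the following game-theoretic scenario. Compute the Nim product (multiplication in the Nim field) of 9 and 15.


Nim multiplication is bilinear over XOR: (u XOR v) * w = (u*w) XOR (v*w).
So we split each operand into its bit components and XOR the pairwise Nim products.
9 = 1 + 8 (as XOR of powers of 2).
15 = 1 + 2 + 4 + 8 (as XOR of powers of 2).
Using the standard Nim-product table on single bits:
  2*2 = 3,   2*4 = 8,   2*8 = 12,
  4*4 = 6,   4*8 = 11,  8*8 = 13,
and  1*x = x (identity), k*l = l*k (commutative).
Pairwise Nim products:
  1 * 1 = 1
  1 * 2 = 2
  1 * 4 = 4
  1 * 8 = 8
  8 * 1 = 8
  8 * 2 = 12
  8 * 4 = 11
  8 * 8 = 13
XOR them: 1 XOR 2 XOR 4 XOR 8 XOR 8 XOR 12 XOR 11 XOR 13 = 13.
Result: 9 * 15 = 13 (in Nim).

13


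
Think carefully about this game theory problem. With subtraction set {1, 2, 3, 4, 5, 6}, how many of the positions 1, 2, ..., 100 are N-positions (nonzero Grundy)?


Subtraction set S = {1, 2, 3, 4, 5, 6}, so G(n) = n mod 7.
G(n) = 0 when n is a multiple of 7.
Multiples of 7 in [1, 100]: 14
N-positions (nonzero Grundy) = 100 - 14 = 86

86


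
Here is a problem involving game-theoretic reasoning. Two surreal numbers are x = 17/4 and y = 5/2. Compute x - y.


x = 17/4, y = 5/2
Converting to common denominator: 4
x = 17/4, y = 10/4
x - y = 17/4 - 5/2 = 7/4

7/4


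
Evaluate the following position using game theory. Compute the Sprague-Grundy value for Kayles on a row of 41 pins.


Kayles: a move removes 1 or 2 adjacent pins from a contiguous row.
Removing pins from a row of k leaves two independent rows (a, b) with a + b = k - 1 (one pin) or a + b = k - 2 (two pins); an end removal gives a = 0.
By Sprague-Grundy, G(k) = mex{ G(a) XOR G(b) } over all these splits. G(0) = 0.
G(1): splits (0,0):0^0=0 -> mex({0}) = 1
G(2): splits (0,1):0^1=1 (0,0):0^0=0 -> mex({0, 1}) = 2
G(3): splits (0,2):0^2=2 (1,1):1^1=0 (0,1):0^1=1 -> mex({0, 1, 2}) = 3
G(4): splits (0,3):0^3=3 (1,2):1^2=3 (0,2):0^2=2 (1,1):1^1=0 -> mex({0, 2, 3}) = 1
G(5): splits (0,4):0^1=1 (1,3):1^3=2 (2,2):2^2=0 (0,3):0^3=3 (1,2):1^2=3 -> mex({0, 1, 2, 3}) = 4
G(6) = mex({0, 1, 2, 4}) = 3
G(7) = mex({0, 1, 3, 4, 5}) = 2
G(8) = mex({0, 2, 3, 5, 6}) = 1
G(9) = mex({0, 1, 2, 3, 6, 7}) = 4
G(10) = mex({0, 1, 3, 4, 5, 7}) = 2
G(11) = mex({0, 1, 2, 3, 4, 5}) = 6
G(12) = mex({0, 1, 2, 3, 5, 6, 7}) = 4
G(13) = mex({0, 2, 3, 4, 6, 7}) = 1
G(14) = mex({0, 1, 4, 5, 6, 7}) = 2
G(15) = mex({0, 1, 2, 3, 4, 5, 6}) = 7
G(16) = mex({0, 2, 3, 5, 6, 7}) = 1
G(17) = mex({0, 1, 2, 3, 5, 6, 7}) = 4
G(18) = mex({0, 1, 2, 4, 5, 6}) = 3
G(19) = mex({0, 1, 3, 4, 5, 7}) = 2
G(20) = mex({0, 2, 3, 4, 5, 6, 7}) = 1
G(21) = mex({0, 1, 2, 3, 5, 6, 7}) = 4
G(22) = mex({0, 1, 2, 3, 4, 5, 7}) = 6
G(23) = mex({0, 1, 2, 3, 4, 5, 6}) = 7
G(24) = mex({0, 1, 2, 3, 5, 6, 7}) = 4
G(25) = mex({0, 2, 3, 4, 6, 7}) = 1
G(26) = mex({0, 1, 3, 4, 5, 6, 7}) = 2
G(27) = mex({0, 1, 2, 3, 4, 5, 6, 7}) = 8
G(28) = mex({0, 1, 2, 3, 4, 6, 7, 8}) = 5
G(29) = mex({0, 1, 2, 3, 5, 6, 7, 8, 9}) = 4
G(30) = mex({0, 1, 2, 3, 4, 5, 6, 9, 10}) = 7
G(31) = mex({0, 1, 3, 4, 5, 7, 10, 11}) = 2
G(32) = mex({0, 2, 3, 4, 5, 6, 7, 9, 11}) = 1
G(33) = mex({0, 1, 2, 3, 4, 5, 6, 7, 9, 12}) = 8
G(34) = mex({0, 1, 2, 3, 4, 5, 7, 8, 11, 12}) = 6
G(35) = mex({0, 1, 2, 3, 4, 5, 6, 8, 9, 10, 11}) = 7
G(36) = mex({0, 1, 2, 3, 5, 6, 7, 9, 10}) = 4
G(37) = mex({0, 2, 3, 4, 6, 7, 9, 10, 11, 12}) = 1
G(38) = mex({0, 1, 3, 4, 5, 6, 7, 9, 10, 11, 12}) = 2
G(39) = mex({0, 1, 2, 4, 5, 6, 7, 9, 10, 12, 14}) = 3
G(40) = mex({0, 2, 3, 4, 6, 7, 11, 12, 14}) = 1
G(41) = mex({0, 1, 2, 3, 5, 6, 7, 9, 10, 11, 12}) = 4
Therefore G(41) = 4.

4


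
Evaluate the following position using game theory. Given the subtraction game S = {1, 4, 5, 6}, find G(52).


The subtraction set is S = {1, 4, 5, 6}.
G(k) = mex{ G(k - s) : s in S, s <= k }. We compute iteratively: G(0) = 0.
G(1) = mex({0}) = 1
G(2) = mex({1}) = 0
G(3) = mex({0}) = 1
G(4) = mex({0, 1}) = 2
G(5) = mex({0, 1, 2}) = 3
G(6) = mex({0, 1, 3}) = 2
G(7) = mex({0, 1, 2}) = 3
G(8) = mex({0, 1, 2, 3}) = 4
G(9) = mex({1, 2, 3, 4}) = 0
G(10) = mex({0, 2, 3}) = 1
G(11) = mex({1, 2, 3}) = 0
G(12) = mex({0, 2, 3, 4}) = 1
G(13) = mex({0, 1, 3, 4}) = 2
G(14) = mex({0, 1, 2, 4}) = 3
Observe that G(9)..G(14) = 0, 1, 0, 1, 2, 3 repeats G(0)..G(5) = 0, 1, 0, 1, 2, 3.
For k >= max(S) = 6, G(k) is determined by the previous 6 values G(k-6)..G(k-1); a window of 6 consecutive values has recurred shifted by 9, so by induction G(k + 9) = G(k) for all k >= 0: the sequence is periodic from the start with period 9.
One period: G(0..8) = 0, 1, 0, 1, 2, 3, 2, 3, 4.
52 mod 9 = 7, so G(52) = G(7) = 3.

3


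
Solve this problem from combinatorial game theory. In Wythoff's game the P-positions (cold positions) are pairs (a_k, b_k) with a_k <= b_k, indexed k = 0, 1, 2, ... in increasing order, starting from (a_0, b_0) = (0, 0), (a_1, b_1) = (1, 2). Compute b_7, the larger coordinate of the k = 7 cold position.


By Wythoff's theorem, a_k = floor(k * phi) and b_k = floor(k * phi^2) = a_k + k, where phi = (1 + sqrt(5))/2 is the golden ratio.
phi = (1 + sqrt(5))/2 = 1.618034
phi^2 = phi + 1 = 2.618034
k = 7
k * phi^2 = 7 * 2.618034 = 18.326238
b_7 = floor(k * phi^2) = 18 (check: a_7 + k = 11 + 7 = 18)

18


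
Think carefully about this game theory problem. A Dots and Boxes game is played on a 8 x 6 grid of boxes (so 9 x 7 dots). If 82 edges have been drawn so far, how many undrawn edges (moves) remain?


Grid: 8 x 6 boxes, i.e. 9 rows and 7 columns of dots.
Horizontal edges: (rows + 1) * cols = 9 * 6 = 54
Vertical edges: rows * (cols + 1) = 8 * 7 = 56
Total edges: 54 + 56 = 110
Edges drawn: 82
Remaining: 110 - 82 = 28

28


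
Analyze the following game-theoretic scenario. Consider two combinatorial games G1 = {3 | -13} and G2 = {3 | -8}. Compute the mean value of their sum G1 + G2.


G1 = {3 | -13}, G2 = {3 | -8}
Each is a switch {a | b} with numbers a > b; its mean value is (a + b)/2, and mean value is additive over game sums: m(G1 + G2) = m(G1) + m(G2).
Mean of G1 = (3 + (-13))/2 = -10/2 = -5
Mean of G2 = (3 + (-8))/2 = -5/2 = -5/2
Mean of G1 + G2 = -5 + -5/2 = -15/2

-15/2


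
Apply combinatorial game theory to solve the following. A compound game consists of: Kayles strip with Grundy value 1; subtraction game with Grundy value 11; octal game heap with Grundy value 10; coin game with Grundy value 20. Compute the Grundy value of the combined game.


By the Sprague-Grundy theorem, the Grundy value of a sum of games is the XOR of individual Grundy values.
Kayles strip: Grundy value = 1. Running XOR: 0 XOR 1 = 1
subtraction game: Grundy value = 11. Running XOR: 1 XOR 11 = 10
octal game heap: Grundy value = 10. Running XOR: 10 XOR 10 = 0
coin game: Grundy value = 20. Running XOR: 0 XOR 20 = 20
The combined Grundy value is 20.

20


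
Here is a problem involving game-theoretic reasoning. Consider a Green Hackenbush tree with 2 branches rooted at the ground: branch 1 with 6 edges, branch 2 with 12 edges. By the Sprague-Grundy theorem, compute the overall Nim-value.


The tree has 2 branches from the ground vertex.
In Green Hackenbush, the Nim-value of a simple path of length k is k.
Branch 1: length 6, Nim-value = 6
Branch 2: length 12, Nim-value = 12
Total Nim-value = XOR of all branch values:
0 XOR 6 = 6
6 XOR 12 = 10
Nim-value of the tree = 10

10


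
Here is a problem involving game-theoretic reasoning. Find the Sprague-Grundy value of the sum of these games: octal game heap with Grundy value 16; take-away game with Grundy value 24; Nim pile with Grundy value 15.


By the Sprague-Grundy theorem, the Grundy value of a sum of games is the XOR of individual Grundy values.
octal game heap: Grundy value = 16. Running XOR: 0 XOR 16 = 16
take-away game: Grundy value = 24. Running XOR: 16 XOR 24 = 8
Nim pile: Grundy value = 15. Running XOR: 8 XOR 15 = 7
The combined Grundy value is 7.

7


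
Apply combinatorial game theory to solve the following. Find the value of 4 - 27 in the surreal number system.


x = 4, y = 27
x - y = 4 - 27 = -23

-23


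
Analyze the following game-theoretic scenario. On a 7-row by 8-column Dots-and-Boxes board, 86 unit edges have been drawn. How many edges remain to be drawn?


Grid: 7 x 8 boxes, i.e. 8 rows and 9 columns of dots.
Horizontal edges: (rows + 1) * cols = 8 * 8 = 64
Vertical edges: rows * (cols + 1) = 7 * 9 = 63
Total edges: 64 + 63 = 127
Edges drawn: 86
Remaining: 127 - 86 = 41

41


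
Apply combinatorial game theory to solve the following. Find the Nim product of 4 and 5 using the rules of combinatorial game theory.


Nim multiplication is bilinear over XOR: (u XOR v) * w = (u*w) XOR (v*w).
So we split each operand into its bit components and XOR the pairwise Nim products.
4 = 4 (as XOR of powers of 2).
5 = 1 + 4 (as XOR of powers of 2).
Using the standard Nim-product table on single bits:
  2*2 = 3,   2*4 = 8,   2*8 = 12,
  4*4 = 6,   4*8 = 11,  8*8 = 13,
and  1*x = x (identity), k*l = l*k (commutative).
Pairwise Nim products:
  4 * 1 = 4
  4 * 4 = 6
XOR them: 4 XOR 6 = 2.
Result: 4 * 5 = 2 (in Nim).

2


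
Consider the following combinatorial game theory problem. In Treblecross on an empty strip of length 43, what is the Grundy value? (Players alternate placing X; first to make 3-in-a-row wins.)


Treblecross: place X on empty cells; 3-in-a-row wins.
Playing within two cells of an existing X lets the opponent win at once, so sensible play treats the cells i-2..i+2 around each X as dead. The player left with no safe cell loses, so this is a normal-play take-away game on strips of safe cells.
Placing X at cell i (0-indexed) of a strip of k safe cells leaves independent strips of sizes max(0, i-2) and max(0, k-i-3). Hence G(k) = mex{ G(max(0,i-2)) XOR G(max(0,k-i-3)) : 0 <= i < k }, with G(0) = 0.
G(1): splits (0,0):0^0=0 -> mex({0}) = 1
G(2): splits (0,0):0^0=0 -> mex({0}) = 1
G(3): splits (0,0):0^0=0 -> mex({0}) = 1
G(4): splits (0,1):0^1=1 (0,0):0^0=0 -> mex({0, 1}) = 2
G(5): splits (0,2):0^1=1 (0,1):0^1=1 (0,0):0^0=0 -> mex({0, 1}) = 2
G(6) = mex({1}) = 0
G(7) = mex({0, 1, 2}) = 3
G(8) = mex({0, 1, 2}) = 3
G(9) = mex({0, 2}) = 1
G(10) = mex({0, 2, 3}) = 1
G(11) = mex({0, 3}) = 1
G(12) = mex({1, 3}) = 0
G(13) = mex({0, 1, 2, 3}) = 4
G(14) = mex({0, 1, 2}) = 3
G(15) = mex({0, 1, 2}) = 3
G(16) = mex({0, 1, 2, 4}) = 3
G(17) = mex({0, 1, 3, 4}) = 2
G(18) = mex({0, 1, 3, 4}) = 2
G(19) = mex({0, 1, 3, 5}) = 2
G(20) = mex({0, 1, 2, 3, 5}) = 4
G(21) = mex({0, 1, 2, 3, 5}) = 4
G(22) = mex({1, 2, 6}) = 0
G(23) = mex({0, 1, 2, 3, 4, 6}) = 5
G(24) = mex({0, 1, 2, 3, 4}) = 5
G(25) = mex({0, 1, 3, 4, 7}) = 2
G(26) = mex({0, 1, 3, 4, 5, 7}) = 2
G(27) = mex({0, 1, 3, 5}) = 2
G(28) = mex({0, 1, 2, 5}) = 3
G(29) = mex({0, 1, 2, 4, 5, 6}) = 3
G(30) = mex({1, 2, 4, 6}) = 0
G(31) = mex({0, 1, 2, 3, 4, 6}) = 5
G(32) = mex({1, 2, 3, 4, 7}) = 0
G(33) = mex({0, 3, 7}) = 1
G(34) = mex({0, 2, 3, 5, 7}) = 1
G(35) = mex({0, 2, 3, 5, 6}) = 1
G(36) = mex({0, 1, 2, 5, 6}) = 3
G(37) = mex({0, 1, 2, 4, 5, 6}) = 3
G(38) = mex({0, 1, 2, 4}) = 3
G(39) = mex({0, 1, 2, 3, 4, 7}) = 5
G(40) = mex({0, 1, 2, 3, 4, 5, 7}) = 6
G(41) = mex({0, 1, 2, 3, 5, 7}) = 4
G(42) = mex({0, 1, 2, 3, 5, 6, 7}) = 4
G(43) = mex({0, 2, 3, 5, 6}) = 1
Therefore G(43) = 1.

1


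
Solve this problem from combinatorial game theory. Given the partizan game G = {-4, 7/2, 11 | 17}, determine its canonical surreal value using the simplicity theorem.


Left options: {-4, 7/2, 11}, max = 11
Right options: {17}, min = 17
All options are numbers and max(Left) < min(Right), so by the simplicity theorem the value is the simplest (earliest-born) number strictly between 11 and 17.
Integers 12 through 16 all lie strictly between 11 and 17.
Among integers, the simplest (lowest birthday = smallest |n|; 0 is born on day 0, +-n on day n) is 12.
No non-integer in the interval can be simpler: if x is a non-integer in the interval, then floor(x) or ceil(x) also lies in the interval (the interval contains an integer), and both are proper prefixes of x's sign expansion, i.e. born earlier. So the game value is 12.
Game value = 12

12


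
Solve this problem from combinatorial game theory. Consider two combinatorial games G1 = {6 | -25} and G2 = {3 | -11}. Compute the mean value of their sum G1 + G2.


G1 = {6 | -25}, G2 = {3 | -11}
Each is a switch {a | b} with numbers a > b; its mean value is (a + b)/2, and mean value is additive over game sums: m(G1 + G2) = m(G1) + m(G2).
Mean of G1 = (6 + (-25))/2 = -19/2 = -19/2
Mean of G2 = (3 + (-11))/2 = -8/2 = -4
Mean of G1 + G2 = -19/2 + -4 = -27/2

-27/2


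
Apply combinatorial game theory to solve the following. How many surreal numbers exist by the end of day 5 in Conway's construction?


Day 0: {|} = 0 is born. Count = 1.
Day n: the number of surreal numbers born by day n is 2^(n+1) - 1.
By day 0: 2^1 - 1 = 1
By day 1: 2^2 - 1 = 3
By day 2: 2^3 - 1 = 7
By day 3: 2^4 - 1 = 15
By day 4: 2^5 - 1 = 31
By day 5: 2^6 - 1 = 63
By day 5: 63 surreal numbers.

63


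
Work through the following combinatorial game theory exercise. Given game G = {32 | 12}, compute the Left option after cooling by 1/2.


Original game: {32 | 12} (a switch {a | b} with a > b).
Cooling by t (for t below the temperature (a - b)/2 = 10) taxes each move by t: {a | b} cooled by t is {a - t | b + t}.
Cooling amount: t = 1/2
Cooled Left option: 32 - 1/2 = 63/2
Cooled Right option: 12 + 1/2 = 25/2
Cooled game: {63/2 | 25/2}
Left option = 63/2

63/2


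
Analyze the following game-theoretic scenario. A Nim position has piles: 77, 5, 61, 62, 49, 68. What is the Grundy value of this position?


We need the XOR (exclusive or) of all pile sizes.
After XOR-ing pile 1 (size 77): 0 XOR 77 = 77
After XOR-ing pile 2 (size 5): 77 XOR 5 = 72
After XOR-ing pile 3 (size 61): 72 XOR 61 = 117
After XOR-ing pile 4 (size 62): 117 XOR 62 = 75
After XOR-ing pile 5 (size 49): 75 XOR 49 = 122
After XOR-ing pile 6 (size 68): 122 XOR 68 = 62
The Nim-value of this position is 62.

62


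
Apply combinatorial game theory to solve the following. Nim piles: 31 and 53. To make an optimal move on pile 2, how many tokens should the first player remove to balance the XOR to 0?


Piles: 31 and 53
Current XOR: 31 XOR 53 = 42 (non-zero, so this is an N-position).
To make the XOR zero, we need to find a move that balances the piles.
For pile 2 (size 53): target = 53 XOR 42 = 31
We reduce pile 2 from 53 to 31.
Tokens removed: 53 - 31 = 22
Verification: 31 XOR 31 = 0

22


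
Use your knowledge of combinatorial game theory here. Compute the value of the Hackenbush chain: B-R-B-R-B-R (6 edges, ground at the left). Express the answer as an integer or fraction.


Edges (from ground): B-R-B-R-B-R
By Berlekamp's sign-expansion rule, a Blue-Red Hackenbush stalk has the value of the surreal number whose sign sequence is the edge sequence with B -> + and R -> -.
Sign sequence: +-+-+-
Trace the sign expansion in the surreal number tree, starting from 0:
Edge 1: B (sign +) -> bounds (0, +inf), value = 1
Edge 2: R (sign -) -> bounds (0, 1), value = 1/2
Edge 3: B (sign +) -> bounds (1/2, 1), value = 3/4
Edge 4: R (sign -) -> bounds (1/2, 3/4), value = 5/8
Edge 5: B (sign +) -> bounds (5/8, 3/4), value = 11/16
Edge 6: R (sign -) -> bounds (5/8, 11/16), value = 21/32
Game value = 21/32

21/32


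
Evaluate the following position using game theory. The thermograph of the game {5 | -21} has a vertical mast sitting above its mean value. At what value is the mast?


Game = {5 | -21}, a switch {a | b} with numbers a > b.
Its thermograph has left wall a - t and right wall b + t, which meet at t = (a - b)/2, where both equal (a + b)/2. So the mast (mean value) is at (a + b)/2.
Mean = (5 + (-21))/2 = -16/2 = -8

-8


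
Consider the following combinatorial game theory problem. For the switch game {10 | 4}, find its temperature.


The game is {10 | 4}, a switch {a | b} with numbers a > b.
Cooling {a | b} by t gives {a - t | b + t}, which stops being hot when a - t = b + t, i.e. at t = (a - b)/2. So the temperature of a switch is (a - b)/2.
Temperature = (Left option - Right option) / 2
= (10 - (4)) / 2
= 6 / 2
= 3

3


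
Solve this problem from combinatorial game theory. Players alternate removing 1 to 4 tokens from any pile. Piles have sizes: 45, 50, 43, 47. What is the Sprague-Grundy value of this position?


Subtraction set: {1, 2, 3, 4}
For this subtraction set, G(n) = n mod 5 (period = max + 1 = 5).
Pile 1 (size 45): G(45) = 45 mod 5 = 0
Pile 2 (size 50): G(50) = 50 mod 5 = 0
Pile 3 (size 43): G(43) = 43 mod 5 = 3
Pile 4 (size 47): G(47) = 47 mod 5 = 2
Total Grundy value = XOR of all: 0 XOR 0 XOR 3 XOR 2 = 1

1


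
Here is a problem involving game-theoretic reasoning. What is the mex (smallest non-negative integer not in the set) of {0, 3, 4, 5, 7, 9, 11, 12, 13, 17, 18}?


Set = {0, 3, 4, 5, 7, 9, 11, 12, 13, 17, 18}
0 is in the set.
1 is NOT in the set. This is the mex.
mex = 1

1


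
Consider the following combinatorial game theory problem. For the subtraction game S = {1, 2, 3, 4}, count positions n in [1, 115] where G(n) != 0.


Subtraction set S = {1, 2, 3, 4}, so G(n) = n mod 5.
G(n) = 0 when n is a multiple of 5.
Multiples of 5 in [1, 115]: 23
N-positions (nonzero Grundy) = 115 - 23 = 92

92


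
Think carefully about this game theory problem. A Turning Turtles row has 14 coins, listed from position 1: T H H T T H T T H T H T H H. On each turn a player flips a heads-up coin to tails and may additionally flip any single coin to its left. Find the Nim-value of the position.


Coins: T H H T T H T T H T H T H H
Key fact: a single head at position k behaves exactly like a Nim heap of size k (turning it to T and optionally flipping a coin at j < k corresponds to moving the heap from k to j, or to 0), and heads combine as a disjunctive sum (two heads at the same place would cancel, matching j XOR j = 0). So the Nim-value is the XOR of the 1-indexed positions of the heads.
Face-up positions (1-indexed): [2, 3, 6, 9, 11, 13, 14]
XOR 0 with 2: 0 XOR 2 = 2
XOR 2 with 3: 2 XOR 3 = 1
XOR 1 with 6: 1 XOR 6 = 7
XOR 7 with 9: 7 XOR 9 = 14
XOR 14 with 11: 14 XOR 11 = 5
XOR 5 with 13: 5 XOR 13 = 8
XOR 8 with 14: 8 XOR 14 = 6
Nim-value = 6

6


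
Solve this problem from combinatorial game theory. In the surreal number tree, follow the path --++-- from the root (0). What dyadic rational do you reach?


Sign expansion: --++--
Rule: track bounds (lo, hi), initially (-inf, +inf). On '+', the current value becomes lo and we move to the simplest number in (value, hi): value + 1 if hi = +inf, otherwise the midpoint (value + hi)/2. On '-', the current value becomes hi and we move to value - 1 if lo = -inf, otherwise the midpoint (lo + value)/2.
Start at 0.
Step 1: sign = -, move left. Bounds: (-inf, 0). Value = -1
Step 2: sign = -, move left. Bounds: (-inf, -1). Value = -2
Step 3: sign = +, move right. Bounds: (-2, -1). Value = -3/2
Step 4: sign = +, move right. Bounds: (-3/2, -1). Value = -5/4
Step 5: sign = -, move left. Bounds: (-3/2, -5/4). Value = -11/8
Step 6: sign = -, move left. Bounds: (-3/2, -11/8). Value = -23/16
The surreal number with sign expansion --++-- is -23/16.

-23/16


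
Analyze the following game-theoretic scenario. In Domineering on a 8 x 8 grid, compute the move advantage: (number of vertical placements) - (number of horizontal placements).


Board is 8 x 8 (rows x cols).
Left (vertical) placements: (rows-1) * cols = 7 * 8 = 56
Right (horizontal) placements: rows * (cols-1) = 8 * 7 = 56
Advantage = Left - Right = 56 - 56 = 0

0


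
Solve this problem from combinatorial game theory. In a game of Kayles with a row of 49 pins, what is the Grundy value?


Kayles: a move removes 1 or 2 adjacent pins from a contiguous row.
Removing pins from a row of k leaves two independent rows (a, b) with a + b = k - 1 (one pin) or a + b = k - 2 (two pins); an end removal gives a = 0.
By Sprague-Grundy, G(k) = mex{ G(a) XOR G(b) } over all these splits. G(0) = 0.
G(1): splits (0,0):0^0=0 -> mex({0}) = 1
G(2): splits (0,1):0^1=1 (0,0):0^0=0 -> mex({0, 1}) = 2
G(3): splits (0,2):0^2=2 (1,1):1^1=0 (0,1):0^1=1 -> mex({0, 1, 2}) = 3
G(4): splits (0,3):0^3=3 (1,2):1^2=3 (0,2):0^2=2 (1,1):1^1=0 -> mex({0, 2, 3}) = 1
G(5): splits (0,4):0^1=1 (1,3):1^3=2 (2,2):2^2=0 (0,3):0^3=3 (1,2):1^2=3 -> mex({0, 1, 2, 3}) = 4
G(6) = mex({0, 1, 2, 4}) = 3
G(7) = mex({0, 1, 3, 4, 5}) = 2
G(8) = mex({0, 2, 3, 5, 6}) = 1
G(9) = mex({0, 1, 2, 3, 6, 7}) = 4
G(10) = mex({0, 1, 3, 4, 5, 7}) = 2
G(11) = mex({0, 1, 2, 3, 4, 5}) = 6
G(12) = mex({0, 1, 2, 3, 5, 6, 7}) = 4
G(13) = mex({0, 2, 3, 4, 6, 7}) = 1
G(14) = mex({0, 1, 4, 5, 6, 7}) = 2
G(15) = mex({0, 1, 2, 3, 4, 5, 6}) = 7
G(16) = mex({0, 2, 3, 5, 6, 7}) = 1
G(17) = mex({0, 1, 2, 3, 5, 6, 7}) = 4
G(18) = mex({0, 1, 2, 4, 5, 6}) = 3
G(19) = mex({0, 1, 3, 4, 5, 7}) = 2
G(20) = mex({0, 2, 3, 4, 5, 6, 7}) = 1
G(21) = mex({0, 1, 2, 3, 5, 6, 7}) = 4
G(22) = mex({0, 1, 2, 3, 4, 5, 7}) = 6
G(23) = mex({0, 1, 2, 3, 4, 5, 6}) = 7
G(24) = mex({0, 1, 2, 3, 5, 6, 7}) = 4
G(25) = mex({0, 2, 3, 4, 6, 7}) = 1
G(26) = mex({0, 1, 3, 4, 5, 6, 7}) = 2
G(27) = mex({0, 1, 2, 3, 4, 5, 6, 7}) = 8
G(28) = mex({0, 1, 2, 3, 4, 6, 7, 8}) = 5
G(29) = mex({0, 1, 2, 3, 5, 6, 7, 8, 9}) = 4
G(30) = mex({0, 1, 2, 3, 4, 5, 6, 9, 10}) = 7
G(31) = mex({0, 1, 3, 4, 5, 7, 10, 11}) = 2
G(32) = mex({0, 2, 3, 4, 5, 6, 7, 9, 11}) = 1
G(33) = mex({0, 1, 2, 3, 4, 5, 6, 7, 9, 12}) = 8
G(34) = mex({0, 1, 2, 3, 4, 5, 7, 8, 11, 12}) = 6
G(35) = mex({0, 1, 2, 3, 4, 5, 6, 8, 9, 10, 11}) = 7
G(36) = mex({0, 1, 2, 3, 5, 6, 7, 9, 10}) = 4
G(37) = mex({0, 2, 3, 4, 6, 7, 9, 10, 11, 12}) = 1
G(38) = mex({0, 1, 3, 4, 5, 6, 7, 9, 10, 11, 12}) = 2
G(39) = mex({0, 1, 2, 4, 5, 6, 7, 9, 10, 12, 14}) = 3
G(40) = mex({0, 2, 3, 4, 6, 7, 11, 12, 14}) = 1
G(41) = mex({0, 1, 2, 3, 5, 6, 7, 9, 10, 11, 12}) = 4
G(42) = mex({0, 1, 2, 3, 4, 5, 6, 9, 10}) = 7
G(43) = mex({0, 1, 3, 4, 5, 7, 9, 10, 12, 15}) = 2
G(44) = mex({0, 2, 3, 4, 5, 6, 7, 9, 10, 12, 15}) = 1
G(45) = mex({0, 1, 2, 3, 4, 5, 6, 7, 9, 10, 12, 14}) = 8
G(46) = mex({0, 1, 3, 4, 5, 7, 8, 11, 12, 14}) = 2
G(47) = mex({0, 1, 2, 3, 4, 5, 6, 8, 9, 10, 11, 12}) = 7
G(48) = mex({0, 1, 2, 3, 5, 6, 7, 9, 10}) = 4
G(49) = mex({0, 2, 3, 4, 6, 7, 9, 10, 11, 12, 15}) = 1
Therefore G(49) = 1.

1


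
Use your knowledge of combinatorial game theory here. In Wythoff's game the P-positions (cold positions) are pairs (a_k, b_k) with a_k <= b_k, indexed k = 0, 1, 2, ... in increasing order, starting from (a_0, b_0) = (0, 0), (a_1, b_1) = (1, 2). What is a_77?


By Wythoff's theorem, a_k = floor(k * phi) and b_k = floor(k * phi^2) = a_k + k, where phi = (1 + sqrt(5))/2 is the golden ratio.
phi = (1 + sqrt(5))/2 = 1.618034
k = 77
k * phi = 77 * 1.618034 = 124.588617
a_77 = floor(k * phi) = 124

124


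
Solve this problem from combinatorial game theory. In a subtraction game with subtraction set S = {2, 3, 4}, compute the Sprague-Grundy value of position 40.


The subtraction set is S = {2, 3, 4}.
G(k) = mex{ G(k - s) : s in S, s <= k }. We compute iteratively: G(0) = 0.
G(1) = mex({}) = 0
G(2) = mex({0}) = 1
G(3) = mex({0}) = 1
G(4) = mex({0, 1}) = 2
G(5) = mex({0, 1}) = 2
G(6) = mex({1, 2}) = 0
G(7) = mex({1, 2}) = 0
G(8) = mex({0, 2}) = 1
G(9) = mex({0, 2}) = 1
Observe that G(6)..G(9) = 0, 0, 1, 1 repeats G(0)..G(3) = 0, 0, 1, 1.
For k >= max(S) = 4, G(k) is determined by the previous 4 values G(k-4)..G(k-1); a window of 4 consecutive values has recurred shifted by 6, so by induction G(k + 6) = G(k) for all k >= 0: the sequence is periodic from the start with period 6.
One period: G(0..5) = 0, 0, 1, 1, 2, 2.
40 mod 6 = 4, so G(40) = G(4) = 2.

2


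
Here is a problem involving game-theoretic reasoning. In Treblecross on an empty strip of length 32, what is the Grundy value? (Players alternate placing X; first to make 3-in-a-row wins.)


Treblecross: place X on empty cells; 3-in-a-row wins.
Playing within two cells of an existing X lets the opponent win at once, so sensible play treats the cells i-2..i+2 around each X as dead. The player left with no safe cell loses, so this is a normal-play take-away game on strips of safe cells.
Placing X at cell i (0-indexed) of a strip of k safe cells leaves independent strips of sizes max(0, i-2) and max(0, k-i-3). Hence G(k) = mex{ G(max(0,i-2)) XOR G(max(0,k-i-3)) : 0 <= i < k }, with G(0) = 0.
G(1): splits (0,0):0^0=0 -> mex({0}) = 1
G(2): splits (0,0):0^0=0 -> mex({0}) = 1
G(3): splits (0,0):0^0=0 -> mex({0}) = 1
G(4): splits (0,1):0^1=1 (0,0):0^0=0 -> mex({0, 1}) = 2
G(5): splits (0,2):0^1=1 (0,1):0^1=1 (0,0):0^0=0 -> mex({0, 1}) = 2
G(6) = mex({1}) = 0
G(7) = mex({0, 1, 2}) = 3
G(8) = mex({0, 1, 2}) = 3
G(9) = mex({0, 2}) = 1
G(10) = mex({0, 2, 3}) = 1
G(11) = mex({0, 3}) = 1
G(12) = mex({1, 3}) = 0
G(13) = mex({0, 1, 2, 3}) = 4
G(14) = mex({0, 1, 2}) = 3
G(15) = mex({0, 1, 2}) = 3
G(16) = mex({0, 1, 2, 4}) = 3
G(17) = mex({0, 1, 3, 4}) = 2
G(18) = mex({0, 1, 3, 4}) = 2
G(19) = mex({0, 1, 3, 5}) = 2
G(20) = mex({0, 1, 2, 3, 5}) = 4
G(21) = mex({0, 1, 2, 3, 5}) = 4
G(22) = mex({1, 2, 6}) = 0
G(23) = mex({0, 1, 2, 3, 4, 6}) = 5
G(24) = mex({0, 1, 2, 3, 4}) = 5
G(25) = mex({0, 1, 3, 4, 7}) = 2
G(26) = mex({0, 1, 3, 4, 5, 7}) = 2
G(27) = mex({0, 1, 3, 5}) = 2
G(28) = mex({0, 1, 2, 5}) = 3
G(29) = mex({0, 1, 2, 4, 5, 6}) = 3
G(30) = mex({1, 2, 4, 6}) = 0
G(31) = mex({0, 1, 2, 3, 4, 6}) = 5
G(32) = mex({1, 2, 3, 4, 7}) = 0
Therefore G(32) = 0.

0


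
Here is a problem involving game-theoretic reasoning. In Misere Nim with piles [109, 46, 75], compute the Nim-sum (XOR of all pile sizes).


We need the XOR (exclusive or) of all pile sizes.
After XOR-ing pile 1 (size 109): 0 XOR 109 = 109
After XOR-ing pile 2 (size 46): 109 XOR 46 = 67
After XOR-ing pile 3 (size 75): 67 XOR 75 = 8
The Nim-value of this position is 8.

8


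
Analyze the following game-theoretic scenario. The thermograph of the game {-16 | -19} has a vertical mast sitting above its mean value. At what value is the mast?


Game = {-16 | -19}, a switch {a | b} with numbers a > b.
Its thermograph has left wall a - t and right wall b + t, which meet at t = (a - b)/2, where both equal (a + b)/2. So the mast (mean value) is at (a + b)/2.
Mean = (-16 + (-19))/2 = -35/2 = -35/2

-35/2


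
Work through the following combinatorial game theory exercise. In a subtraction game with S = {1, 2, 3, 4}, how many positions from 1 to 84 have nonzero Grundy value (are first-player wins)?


Subtraction set S = {1, 2, 3, 4}, so G(n) = n mod 5.
G(n) = 0 when n is a multiple of 5.
Multiples of 5 in [1, 84]: 16
N-positions (nonzero Grundy) = 84 - 16 = 68

68


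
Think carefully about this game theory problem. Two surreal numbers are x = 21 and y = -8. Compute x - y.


x = 21, y = -8
x - y = 21 - -8 = 29

29


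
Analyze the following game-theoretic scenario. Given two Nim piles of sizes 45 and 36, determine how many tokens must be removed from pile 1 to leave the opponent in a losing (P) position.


Piles: 45 and 36
Current XOR: 45 XOR 36 = 9 (non-zero, so this is an N-position).
To make the XOR zero, we need to find a move that balances the piles.
For pile 1 (size 45): target = 45 XOR 9 = 36
We reduce pile 1 from 45 to 36.
Tokens removed: 45 - 36 = 9
Verification: 36 XOR 36 = 0

9


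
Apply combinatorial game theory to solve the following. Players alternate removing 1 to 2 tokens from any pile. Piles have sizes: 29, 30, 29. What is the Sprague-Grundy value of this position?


Subtraction set: {1, 2}
For this subtraction set, G(n) = n mod 3 (period = max + 1 = 3).
Pile 1 (size 29): G(29) = 29 mod 3 = 2
Pile 2 (size 30): G(30) = 30 mod 3 = 0
Pile 3 (size 29): G(29) = 29 mod 3 = 2
Total Grundy value = XOR of all: 2 XOR 0 XOR 2 = 0

0


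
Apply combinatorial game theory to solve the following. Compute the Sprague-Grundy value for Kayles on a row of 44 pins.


Kayles: a move removes 1 or 2 adjacent pins from a contiguous row.
Removing pins from a row of k leaves two independent rows (a, b) with a + b = k - 1 (one pin) or a + b = k - 2 (two pins); an end removal gives a = 0.
By Sprague-Grundy, G(k) = mex{ G(a) XOR G(b) } over all these splits. G(0) = 0.
G(1): splits (0,0):0^0=0 -> mex({0}) = 1
G(2): splits (0,1):0^1=1 (0,0):0^0=0 -> mex({0, 1}) = 2
G(3): splits (0,2):0^2=2 (1,1):1^1=0 (0,1):0^1=1 -> mex({0, 1, 2}) = 3
G(4): splits (0,3):0^3=3 (1,2):1^2=3 (0,2):0^2=2 (1,1):1^1=0 -> mex({0, 2, 3}) = 1
G(5): splits (0,4):0^1=1 (1,3):1^3=2 (2,2):2^2=0 (0,3):0^3=3 (1,2):1^2=3 -> mex({0, 1, 2, 3}) = 4
G(6) = mex({0, 1, 2, 4}) = 3
G(7) = mex({0, 1, 3, 4, 5}) = 2
G(8) = mex({0, 2, 3, 5, 6}) = 1
G(9) = mex({0, 1, 2, 3, 6, 7}) = 4
G(10) = mex({0, 1, 3, 4, 5, 7}) = 2
G(11) = mex({0, 1, 2, 3, 4, 5}) = 6
G(12) = mex({0, 1, 2, 3, 5, 6, 7}) = 4
G(13) = mex({0, 2, 3, 4, 6, 7}) = 1
G(14) = mex({0, 1, 4, 5, 6, 7}) = 2
G(15) = mex({0, 1, 2, 3, 4, 5, 6}) = 7
G(16) = mex({0, 2, 3, 5, 6, 7}) = 1
G(17) = mex({0, 1, 2, 3, 5, 6, 7}) = 4
G(18) = mex({0, 1, 2, 4, 5, 6}) = 3
G(19) = mex({0, 1, 3, 4, 5, 7}) = 2
G(20) = mex({0, 2, 3, 4, 5, 6, 7}) = 1
G(21) = mex({0, 1, 2, 3, 5, 6, 7}) = 4
G(22) = mex({0, 1, 2, 3, 4, 5, 7}) = 6
G(23) = mex({0, 1, 2, 3, 4, 5, 6}) = 7
G(24) = mex({0, 1, 2, 3, 5, 6, 7}) = 4
G(25) = mex({0, 2, 3, 4, 6, 7}) = 1
G(26) = mex({0, 1, 3, 4, 5, 6, 7}) = 2
G(27) = mex({0, 1, 2, 3, 4, 5, 6, 7}) = 8
G(28) = mex({0, 1, 2, 3, 4, 6, 7, 8}) = 5
G(29) = mex({0, 1, 2, 3, 5, 6, 7, 8, 9}) = 4
G(30) = mex({0, 1, 2, 3, 4, 5, 6, 9, 10}) = 7
G(31) = mex({0, 1, 3, 4, 5, 7, 10, 11}) = 2
G(32) = mex({0, 2, 3, 4, 5, 6, 7, 9, 11}) = 1
G(33) = mex({0, 1, 2, 3, 4, 5, 6, 7, 9, 12}) = 8
G(34) = mex({0, 1, 2, 3, 4, 5, 7, 8, 11, 12}) = 6
G(35) = mex({0, 1, 2, 3, 4, 5, 6, 8, 9, 10, 11}) = 7
G(36) = mex({0, 1, 2, 3, 5, 6, 7, 9, 10}) = 4
G(37) = mex({0, 2, 3, 4, 6, 7, 9, 10, 11, 12}) = 1
G(38) = mex({0, 1, 3, 4, 5, 6, 7, 9, 10, 11, 12}) = 2
G(39) = mex({0, 1, 2, 4, 5, 6, 7, 9, 10, 12, 14}) = 3
G(40) = mex({0, 2, 3, 4, 6, 7, 11, 12, 14}) = 1
G(41) = mex({0, 1, 2, 3, 5, 6, 7, 9, 10, 11, 12}) = 4
G(42) = mex({0, 1, 2, 3, 4, 5, 6, 9, 10}) = 7
G(43) = mex({0, 1, 3, 4, 5, 7, 9, 10, 12, 15}) = 2
G(44) = mex({0, 2, 3, 4, 5, 6, 7, 9, 10, 12, 15}) = 1
Therefore G(44) = 1.

1


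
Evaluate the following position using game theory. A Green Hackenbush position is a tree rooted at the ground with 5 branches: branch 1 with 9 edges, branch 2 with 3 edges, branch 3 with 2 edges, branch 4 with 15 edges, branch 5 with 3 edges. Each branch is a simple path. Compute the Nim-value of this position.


The tree has 5 branches from the ground vertex.
In Green Hackenbush, the Nim-value of a simple path of length k is k.
Branch 1: length 9, Nim-value = 9
Branch 2: length 3, Nim-value = 3
Branch 3: length 2, Nim-value = 2
Branch 4: length 15, Nim-value = 15
Branch 5: length 3, Nim-value = 3
Total Nim-value = XOR of all branch values:
0 XOR 9 = 9
9 XOR 3 = 10
10 XOR 2 = 8
8 XOR 15 = 7
7 XOR 3 = 4
Nim-value of the tree = 4

4


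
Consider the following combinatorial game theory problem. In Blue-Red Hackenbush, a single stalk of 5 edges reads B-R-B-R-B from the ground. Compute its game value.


Edges (from ground): B-R-B-R-B
By Berlekamp's sign-expansion rule, a Blue-Red Hackenbush stalk has the value of the surreal number whose sign sequence is the edge sequence with B -> + and R -> -.
Sign sequence: +-+-+
Trace the sign expansion in the surreal number tree, starting from 0:
Edge 1: B (sign +) -> bounds (0, +inf), value = 1
Edge 2: R (sign -) -> bounds (0, 1), value = 1/2
Edge 3: B (sign +) -> bounds (1/2, 1), value = 3/4
Edge 4: R (sign -) -> bounds (1/2, 3/4), value = 5/8
Edge 5: B (sign +) -> bounds (5/8, 3/4), value = 11/16
Game value = 11/16

11/16


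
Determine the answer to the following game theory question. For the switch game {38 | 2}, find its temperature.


The game is {38 | 2}, a switch {a | b} with numbers a > b.
Cooling {a | b} by t gives {a - t | b + t}, which stops being hot when a - t = b + t, i.e. at t = (a - b)/2. So the temperature of a switch is (a - b)/2.
Temperature = (Left option - Right option) / 2
= (38 - (2)) / 2
= 36 / 2
= 18

18


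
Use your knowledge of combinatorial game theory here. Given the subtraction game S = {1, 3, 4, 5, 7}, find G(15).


The subtraction set is S = {1, 3, 4, 5, 7}.
G(k) = mex{ G(k - s) : s in S, s <= k }. We compute iteratively: G(0) = 0.
G(1) = mex({0}) = 1
G(2) = mex({1}) = 0
G(3) = mex({0}) = 1
G(4) = mex({0, 1}) = 2
G(5) = mex({0, 1, 2}) = 3
G(6) = mex({0, 1, 3}) = 2
G(7) = mex({0, 1, 2}) = 3
G(8) = mex({1, 2, 3}) = 0
G(9) = mex({0, 2, 3}) = 1
G(10) = mex({1, 2, 3}) = 0
G(11) = mex({0, 2, 3}) = 1
G(12) = mex({0, 1, 3}) = 2
G(13) = mex({0, 1, 2}) = 3
G(14) = mex({0, 1, 3}) = 2
Observe that G(8)..G(14) = 0, 1, 0, 1, 2, 3, 2 repeats G(0)..G(6) = 0, 1, 0, 1, 2, 3, 2.
For k >= max(S) = 7, G(k) is determined by the previous 7 values G(k-7)..G(k-1); a window of 7 consecutive values has recurred shifted by 8, so by induction G(k + 8) = G(k) for all k >= 0: the sequence is periodic from the start with period 8.
One period: G(0..7) = 0, 1, 0, 1, 2, 3, 2, 3.
15 mod 8 = 7, so G(15) = G(7) = 3.

3


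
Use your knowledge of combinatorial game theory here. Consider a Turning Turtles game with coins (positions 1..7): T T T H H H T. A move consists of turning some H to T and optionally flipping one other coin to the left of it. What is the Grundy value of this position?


Coins: T T T H H H T
Key fact: a single head at position k behaves exactly like a Nim heap of size k (turning it to T and optionally flipping a coin at j < k corresponds to moving the heap from k to j, or to 0), and heads combine as a disjunctive sum (two heads at the same place would cancel, matching j XOR j = 0). So the Nim-value is the XOR of the 1-indexed positions of the heads.
Face-up positions (1-indexed): [4, 5, 6]
XOR 0 with 4: 0 XOR 4 = 4
XOR 4 with 5: 4 XOR 5 = 1
XOR 1 with 6: 1 XOR 6 = 7
Nim-value = 7

7


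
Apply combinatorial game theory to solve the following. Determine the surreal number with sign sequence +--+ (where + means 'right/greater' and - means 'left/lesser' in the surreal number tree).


Sign expansion: +--+
Rule: track bounds (lo, hi), initially (-inf, +inf). On '+', the current value becomes lo and we move to the simplest number in (value, hi): value + 1 if hi = +inf, otherwise the midpoint (value + hi)/2. On '-', the current value becomes hi and we move to value - 1 if lo = -inf, otherwise the midpoint (lo + value)/2.
Start at 0.
Step 1: sign = +, move right. Bounds: (0, +inf). Value = 1
Step 2: sign = -, move left. Bounds: (0, 1). Value = 1/2
Step 3: sign = -, move left. Bounds: (0, 1/2). Value = 1/4
Step 4: sign = +, move right. Bounds: (1/4, 1/2). Value = 3/8
The surreal number with sign expansion +--+ is 3/8.

3/8


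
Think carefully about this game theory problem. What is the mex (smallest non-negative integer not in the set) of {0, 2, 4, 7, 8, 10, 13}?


Set = {0, 2, 4, 7, 8, 10, 13}
0 is in the set.
1 is NOT in the set. This is the mex.
mex = 1

1


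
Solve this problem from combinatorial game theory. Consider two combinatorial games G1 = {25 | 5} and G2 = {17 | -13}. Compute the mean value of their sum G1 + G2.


G1 = {25 | 5}, G2 = {17 | -13}
Each is a switch {a | b} with numbers a > b; its mean value is (a + b)/2, and mean value is additive over game sums: m(G1 + G2) = m(G1) + m(G2).
Mean of G1 = (25 + (5))/2 = 30/2 = 15
Mean of G2 = (17 + (-13))/2 = 4/2 = 2
Mean of G1 + G2 = 15 + 2 = 17

17


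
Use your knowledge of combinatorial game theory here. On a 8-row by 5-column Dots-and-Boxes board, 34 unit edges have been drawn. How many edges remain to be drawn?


Grid: 8 x 5 boxes, i.e. 9 rows and 6 columns of dots.
Horizontal edges: (rows + 1) * cols = 9 * 5 = 45
Vertical edges: rows * (cols + 1) = 8 * 6 = 48
Total edges: 45 + 48 = 93
Edges drawn: 34
Remaining: 93 - 34 = 59

59


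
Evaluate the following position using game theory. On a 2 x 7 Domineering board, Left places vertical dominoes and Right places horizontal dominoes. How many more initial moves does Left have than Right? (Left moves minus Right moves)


Board is 2 x 7 (rows x cols).
Left (vertical) placements: (rows-1) * cols = 1 * 7 = 7
Right (horizontal) placements: rows * (cols-1) = 2 * 6 = 12
Advantage = Left - Right = 7 - 12 = -5

-5


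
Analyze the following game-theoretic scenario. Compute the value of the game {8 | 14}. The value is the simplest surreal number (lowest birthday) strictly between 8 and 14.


Left options: {8}, max = 8
Right options: {14}, min = 14
All options are numbers and max(Left) < min(Right), so by the simplicity theorem the value is the simplest (earliest-born) number strictly between 8 and 14.
Integers 9 through 13 all lie strictly between 8 and 14.
Among integers, the simplest (lowest birthday = smallest |n|; 0 is born on day 0, +-n on day n) is 9.
No non-integer in the interval can be simpler: if x is a non-integer in the interval, then floor(x) or ceil(x) also lies in the interval (the interval contains an integer), and both are proper prefixes of x's sign expansion, i.e. born earlier. So the game value is 9.
Game value = 9

9
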